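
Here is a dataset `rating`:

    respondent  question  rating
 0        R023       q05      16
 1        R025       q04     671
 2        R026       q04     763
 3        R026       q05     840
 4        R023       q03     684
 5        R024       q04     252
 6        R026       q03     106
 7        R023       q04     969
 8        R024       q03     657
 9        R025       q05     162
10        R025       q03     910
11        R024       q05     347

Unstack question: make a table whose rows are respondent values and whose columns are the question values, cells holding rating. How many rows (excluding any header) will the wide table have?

4 distinct respondent values → 4 rows.

4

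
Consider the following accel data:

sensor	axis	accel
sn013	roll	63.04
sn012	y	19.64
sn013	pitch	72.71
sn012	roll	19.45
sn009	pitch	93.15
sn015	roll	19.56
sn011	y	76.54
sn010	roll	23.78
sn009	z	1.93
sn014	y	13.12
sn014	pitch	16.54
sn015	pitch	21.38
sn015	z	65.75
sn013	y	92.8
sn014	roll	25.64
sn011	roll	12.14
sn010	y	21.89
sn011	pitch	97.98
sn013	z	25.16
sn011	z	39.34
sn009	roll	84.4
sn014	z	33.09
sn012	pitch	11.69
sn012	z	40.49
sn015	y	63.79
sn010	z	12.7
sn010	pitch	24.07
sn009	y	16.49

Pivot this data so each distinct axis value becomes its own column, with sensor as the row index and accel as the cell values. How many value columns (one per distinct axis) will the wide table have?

4 distinct axis values: z, roll, y, pitch.

4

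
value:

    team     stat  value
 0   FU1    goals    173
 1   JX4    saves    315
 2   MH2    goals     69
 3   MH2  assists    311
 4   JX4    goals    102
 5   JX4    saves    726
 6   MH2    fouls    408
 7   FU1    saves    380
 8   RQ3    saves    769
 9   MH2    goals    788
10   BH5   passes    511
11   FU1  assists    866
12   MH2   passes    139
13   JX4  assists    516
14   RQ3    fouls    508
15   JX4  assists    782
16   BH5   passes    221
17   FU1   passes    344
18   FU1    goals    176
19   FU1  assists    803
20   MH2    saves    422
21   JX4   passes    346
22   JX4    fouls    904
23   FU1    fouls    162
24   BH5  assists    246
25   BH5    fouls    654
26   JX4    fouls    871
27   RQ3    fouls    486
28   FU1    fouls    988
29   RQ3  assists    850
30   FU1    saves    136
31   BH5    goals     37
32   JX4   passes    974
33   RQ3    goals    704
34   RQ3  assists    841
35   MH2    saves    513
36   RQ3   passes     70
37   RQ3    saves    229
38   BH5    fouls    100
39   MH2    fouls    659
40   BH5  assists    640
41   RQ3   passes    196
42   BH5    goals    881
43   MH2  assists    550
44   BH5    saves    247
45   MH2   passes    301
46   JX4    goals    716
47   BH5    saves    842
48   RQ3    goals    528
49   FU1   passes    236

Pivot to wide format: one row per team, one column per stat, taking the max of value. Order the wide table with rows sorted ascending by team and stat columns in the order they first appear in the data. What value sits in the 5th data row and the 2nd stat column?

769

With rows sorted ascending by team, row 5 is team=RQ3. stat columns in first-appearance order: goals, saves, assists, fouls, passes; column 2 is saves.
Long rows with team=RQ3, stat=saves: max(769, 229) = 769.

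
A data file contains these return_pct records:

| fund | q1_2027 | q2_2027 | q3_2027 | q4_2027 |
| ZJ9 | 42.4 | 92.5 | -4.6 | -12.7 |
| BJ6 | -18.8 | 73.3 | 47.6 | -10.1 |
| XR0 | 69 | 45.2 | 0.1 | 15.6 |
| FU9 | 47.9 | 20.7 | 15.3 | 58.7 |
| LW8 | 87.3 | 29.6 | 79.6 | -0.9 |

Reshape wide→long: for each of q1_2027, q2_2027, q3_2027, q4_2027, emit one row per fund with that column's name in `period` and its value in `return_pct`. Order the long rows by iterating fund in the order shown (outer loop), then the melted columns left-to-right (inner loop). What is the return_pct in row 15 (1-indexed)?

15.3

20 rows total (5 × 4). Row 15: index ⌊(15-1)/4⌋ = 3 into fund → FU9; (15-1) mod 4 = 2 into the melted columns → q3_2027.
So row 15 is (FU9, q3_2027, 15.3); return_pct = 15.3.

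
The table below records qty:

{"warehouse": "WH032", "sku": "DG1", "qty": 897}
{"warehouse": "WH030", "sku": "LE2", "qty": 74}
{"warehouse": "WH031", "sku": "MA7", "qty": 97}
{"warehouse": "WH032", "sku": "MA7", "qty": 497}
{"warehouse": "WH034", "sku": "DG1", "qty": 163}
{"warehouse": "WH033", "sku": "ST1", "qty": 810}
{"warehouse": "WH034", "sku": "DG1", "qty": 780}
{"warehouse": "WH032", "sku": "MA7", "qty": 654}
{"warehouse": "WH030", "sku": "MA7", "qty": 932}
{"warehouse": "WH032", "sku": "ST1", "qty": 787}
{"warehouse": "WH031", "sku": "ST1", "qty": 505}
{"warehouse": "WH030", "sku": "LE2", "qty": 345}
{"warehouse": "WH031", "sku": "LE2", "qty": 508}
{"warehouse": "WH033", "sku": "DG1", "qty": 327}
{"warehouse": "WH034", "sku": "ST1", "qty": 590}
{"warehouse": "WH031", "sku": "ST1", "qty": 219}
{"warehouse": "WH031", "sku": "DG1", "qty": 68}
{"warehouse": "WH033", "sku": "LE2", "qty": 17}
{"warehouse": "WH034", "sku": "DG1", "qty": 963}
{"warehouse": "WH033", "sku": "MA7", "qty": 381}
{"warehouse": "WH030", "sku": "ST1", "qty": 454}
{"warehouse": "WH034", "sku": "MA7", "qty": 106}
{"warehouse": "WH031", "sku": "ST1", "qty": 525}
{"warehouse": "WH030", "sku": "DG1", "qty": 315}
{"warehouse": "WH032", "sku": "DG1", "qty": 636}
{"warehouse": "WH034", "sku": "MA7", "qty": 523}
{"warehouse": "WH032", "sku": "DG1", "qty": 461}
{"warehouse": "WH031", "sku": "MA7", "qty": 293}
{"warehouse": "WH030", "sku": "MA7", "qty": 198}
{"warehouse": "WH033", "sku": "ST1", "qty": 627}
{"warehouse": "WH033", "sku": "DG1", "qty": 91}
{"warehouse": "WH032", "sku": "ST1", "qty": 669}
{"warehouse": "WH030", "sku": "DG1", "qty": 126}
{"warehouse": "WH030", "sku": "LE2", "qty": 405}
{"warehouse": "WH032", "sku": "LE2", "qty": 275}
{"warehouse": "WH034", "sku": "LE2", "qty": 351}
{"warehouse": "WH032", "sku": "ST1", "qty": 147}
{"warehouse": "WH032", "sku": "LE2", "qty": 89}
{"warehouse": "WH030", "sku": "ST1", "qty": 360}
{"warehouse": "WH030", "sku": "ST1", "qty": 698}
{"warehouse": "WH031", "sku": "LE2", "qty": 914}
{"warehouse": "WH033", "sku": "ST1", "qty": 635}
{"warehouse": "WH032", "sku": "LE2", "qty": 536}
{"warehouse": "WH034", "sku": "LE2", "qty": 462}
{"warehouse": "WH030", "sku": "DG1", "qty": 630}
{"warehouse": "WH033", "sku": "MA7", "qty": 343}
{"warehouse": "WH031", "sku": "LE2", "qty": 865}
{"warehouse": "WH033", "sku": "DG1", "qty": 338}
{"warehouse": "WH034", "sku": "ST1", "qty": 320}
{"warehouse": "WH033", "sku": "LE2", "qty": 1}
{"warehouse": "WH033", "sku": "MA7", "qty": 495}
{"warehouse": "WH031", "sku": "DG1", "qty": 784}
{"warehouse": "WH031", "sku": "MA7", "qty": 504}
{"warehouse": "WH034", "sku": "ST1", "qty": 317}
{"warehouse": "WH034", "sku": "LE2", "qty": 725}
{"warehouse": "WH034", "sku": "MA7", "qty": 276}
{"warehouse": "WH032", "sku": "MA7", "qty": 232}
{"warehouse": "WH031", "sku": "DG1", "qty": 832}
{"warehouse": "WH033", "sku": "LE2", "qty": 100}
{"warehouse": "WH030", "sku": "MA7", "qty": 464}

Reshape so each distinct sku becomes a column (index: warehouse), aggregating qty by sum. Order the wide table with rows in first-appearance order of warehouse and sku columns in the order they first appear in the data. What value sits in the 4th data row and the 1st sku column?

With rows in first-appearance order of warehouse, row 4 is warehouse=WH034. sku columns in first-appearance order: DG1, LE2, MA7, ST1; column 1 is DG1.
Long rows with warehouse=WH034, sku=DG1: 163 + 780 + 963 = 1906.

1906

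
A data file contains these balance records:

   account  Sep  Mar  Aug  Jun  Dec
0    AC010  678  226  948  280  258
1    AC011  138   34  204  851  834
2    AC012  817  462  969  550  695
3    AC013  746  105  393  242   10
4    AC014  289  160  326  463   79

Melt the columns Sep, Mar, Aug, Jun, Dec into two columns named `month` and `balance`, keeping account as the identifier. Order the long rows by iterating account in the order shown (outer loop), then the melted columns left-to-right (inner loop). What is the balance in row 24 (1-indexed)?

463

25 rows total (5 × 5). Row 24: index ⌊(24-1)/5⌋ = 4 into account → AC014; (24-1) mod 5 = 3 into the melted columns → Jun.
So row 24 is (AC014, Jun, 463); balance = 463.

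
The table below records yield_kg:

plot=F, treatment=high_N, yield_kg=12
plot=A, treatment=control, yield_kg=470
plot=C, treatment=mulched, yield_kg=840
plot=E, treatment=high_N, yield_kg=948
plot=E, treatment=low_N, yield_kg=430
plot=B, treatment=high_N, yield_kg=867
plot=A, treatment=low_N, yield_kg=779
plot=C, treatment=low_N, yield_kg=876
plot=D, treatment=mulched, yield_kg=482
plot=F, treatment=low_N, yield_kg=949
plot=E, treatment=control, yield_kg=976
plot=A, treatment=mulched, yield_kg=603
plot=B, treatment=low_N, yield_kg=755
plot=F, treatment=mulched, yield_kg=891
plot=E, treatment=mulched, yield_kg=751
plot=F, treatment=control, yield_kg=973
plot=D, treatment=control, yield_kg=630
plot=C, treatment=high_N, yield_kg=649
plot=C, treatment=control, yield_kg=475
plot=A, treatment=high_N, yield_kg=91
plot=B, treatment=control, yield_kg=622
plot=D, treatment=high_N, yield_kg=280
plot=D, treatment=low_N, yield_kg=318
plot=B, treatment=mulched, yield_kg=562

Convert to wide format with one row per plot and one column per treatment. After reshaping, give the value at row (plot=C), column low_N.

876

Wide layout: rows indexed by plot, columns are the 4 distinct treatment values (high_N, control, mulched, low_N).
Cell (plot=C, treatment=low_N) draws from the long row where plot=C and treatment=low_N, which has yield_kg=876.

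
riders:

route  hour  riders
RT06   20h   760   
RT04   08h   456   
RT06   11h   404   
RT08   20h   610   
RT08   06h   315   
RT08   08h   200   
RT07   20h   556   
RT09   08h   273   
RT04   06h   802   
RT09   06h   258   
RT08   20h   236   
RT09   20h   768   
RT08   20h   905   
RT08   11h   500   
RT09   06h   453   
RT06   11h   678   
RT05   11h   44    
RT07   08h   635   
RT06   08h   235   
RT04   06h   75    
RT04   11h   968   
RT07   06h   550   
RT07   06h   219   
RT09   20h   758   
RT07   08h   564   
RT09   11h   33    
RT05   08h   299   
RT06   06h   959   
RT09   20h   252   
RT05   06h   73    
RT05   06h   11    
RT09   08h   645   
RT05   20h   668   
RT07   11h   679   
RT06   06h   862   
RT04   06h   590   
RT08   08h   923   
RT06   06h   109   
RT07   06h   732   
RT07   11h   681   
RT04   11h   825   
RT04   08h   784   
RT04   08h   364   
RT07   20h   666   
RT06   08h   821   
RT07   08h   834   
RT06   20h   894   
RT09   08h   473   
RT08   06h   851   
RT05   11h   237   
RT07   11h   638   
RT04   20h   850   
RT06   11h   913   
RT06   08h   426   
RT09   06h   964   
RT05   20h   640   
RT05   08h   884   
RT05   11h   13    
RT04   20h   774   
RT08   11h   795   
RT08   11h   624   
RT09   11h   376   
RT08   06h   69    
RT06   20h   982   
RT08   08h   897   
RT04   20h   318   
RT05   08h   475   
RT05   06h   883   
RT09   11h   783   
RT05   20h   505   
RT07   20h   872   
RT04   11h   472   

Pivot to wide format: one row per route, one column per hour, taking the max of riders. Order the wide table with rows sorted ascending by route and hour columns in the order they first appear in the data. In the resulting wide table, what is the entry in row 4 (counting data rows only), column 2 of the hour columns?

With rows sorted ascending by route, row 4 is route=RT07. hour columns in first-appearance order: 20h, 08h, 11h, 06h; column 2 is 08h.
Long rows with route=RT07, hour=08h: max(635, 564, 834) = 834.

834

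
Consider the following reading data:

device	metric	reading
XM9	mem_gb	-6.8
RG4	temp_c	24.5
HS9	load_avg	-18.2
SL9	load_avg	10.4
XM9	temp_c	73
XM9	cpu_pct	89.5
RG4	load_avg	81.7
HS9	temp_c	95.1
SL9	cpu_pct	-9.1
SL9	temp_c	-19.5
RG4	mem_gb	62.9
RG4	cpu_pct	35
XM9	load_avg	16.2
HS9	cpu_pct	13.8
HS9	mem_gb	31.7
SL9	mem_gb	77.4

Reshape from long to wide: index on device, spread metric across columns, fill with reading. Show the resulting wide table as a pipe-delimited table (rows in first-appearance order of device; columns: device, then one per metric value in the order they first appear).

Columns: device plus the 4 distinct metric values (mem_gb, temp_c, load_avg, cpu_pct).
For example, row XM9 column mem_gb takes reading=-6.8 from the long row (XM9, mem_gb).

| device | mem_gb | temp_c | load_avg | cpu_pct |
| XM9 | -6.8 | 73 | 16.2 | 89.5 |
| RG4 | 62.9 | 24.5 | 81.7 | 35 |
| HS9 | 31.7 | 95.1 | -18.2 | 13.8 |
| SL9 | 77.4 | -19.5 | 10.4 | -9.1 |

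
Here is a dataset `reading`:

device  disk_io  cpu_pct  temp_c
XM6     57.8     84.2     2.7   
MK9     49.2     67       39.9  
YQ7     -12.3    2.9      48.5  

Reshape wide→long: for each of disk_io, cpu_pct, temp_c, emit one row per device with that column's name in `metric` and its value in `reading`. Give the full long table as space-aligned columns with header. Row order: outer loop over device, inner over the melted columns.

Each (device, column) pair becomes one row: 3 × 3 = 9 rows.
For example, (XM6, disk_io) → reading=57.8.

device  metric   reading
XM6     disk_io  57.8   
XM6     cpu_pct  84.2   
XM6     temp_c   2.7    
MK9     disk_io  49.2   
MK9     cpu_pct  67     
MK9     temp_c   39.9   
YQ7     disk_io  -12.3  
YQ7     cpu_pct  2.9    
YQ7     temp_c   48.5   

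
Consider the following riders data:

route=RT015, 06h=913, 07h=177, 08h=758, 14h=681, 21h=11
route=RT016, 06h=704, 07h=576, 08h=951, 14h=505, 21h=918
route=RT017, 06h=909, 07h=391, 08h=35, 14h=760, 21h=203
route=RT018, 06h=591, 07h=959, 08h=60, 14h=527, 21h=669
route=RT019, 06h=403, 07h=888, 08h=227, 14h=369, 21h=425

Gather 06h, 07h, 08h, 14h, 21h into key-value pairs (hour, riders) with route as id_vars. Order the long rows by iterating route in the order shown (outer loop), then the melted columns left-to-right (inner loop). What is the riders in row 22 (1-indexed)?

888

25 rows total (5 × 5). Row 22: index ⌊(22-1)/5⌋ = 4 into route → RT019; (22-1) mod 5 = 1 into the melted columns → 07h.
So row 22 is (RT019, 07h, 888); riders = 888.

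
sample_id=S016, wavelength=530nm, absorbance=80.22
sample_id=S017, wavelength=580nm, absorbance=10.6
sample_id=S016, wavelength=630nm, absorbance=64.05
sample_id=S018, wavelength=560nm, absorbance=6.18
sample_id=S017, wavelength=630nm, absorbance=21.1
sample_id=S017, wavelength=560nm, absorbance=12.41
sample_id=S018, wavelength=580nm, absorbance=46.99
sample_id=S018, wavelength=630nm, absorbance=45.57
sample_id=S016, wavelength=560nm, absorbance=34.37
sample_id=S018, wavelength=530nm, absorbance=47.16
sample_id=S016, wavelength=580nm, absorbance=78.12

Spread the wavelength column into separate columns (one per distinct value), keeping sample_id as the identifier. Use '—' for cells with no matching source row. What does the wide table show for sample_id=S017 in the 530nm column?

—

No long-format row has sample_id=S017 and wavelength=530nm, so the cell is —.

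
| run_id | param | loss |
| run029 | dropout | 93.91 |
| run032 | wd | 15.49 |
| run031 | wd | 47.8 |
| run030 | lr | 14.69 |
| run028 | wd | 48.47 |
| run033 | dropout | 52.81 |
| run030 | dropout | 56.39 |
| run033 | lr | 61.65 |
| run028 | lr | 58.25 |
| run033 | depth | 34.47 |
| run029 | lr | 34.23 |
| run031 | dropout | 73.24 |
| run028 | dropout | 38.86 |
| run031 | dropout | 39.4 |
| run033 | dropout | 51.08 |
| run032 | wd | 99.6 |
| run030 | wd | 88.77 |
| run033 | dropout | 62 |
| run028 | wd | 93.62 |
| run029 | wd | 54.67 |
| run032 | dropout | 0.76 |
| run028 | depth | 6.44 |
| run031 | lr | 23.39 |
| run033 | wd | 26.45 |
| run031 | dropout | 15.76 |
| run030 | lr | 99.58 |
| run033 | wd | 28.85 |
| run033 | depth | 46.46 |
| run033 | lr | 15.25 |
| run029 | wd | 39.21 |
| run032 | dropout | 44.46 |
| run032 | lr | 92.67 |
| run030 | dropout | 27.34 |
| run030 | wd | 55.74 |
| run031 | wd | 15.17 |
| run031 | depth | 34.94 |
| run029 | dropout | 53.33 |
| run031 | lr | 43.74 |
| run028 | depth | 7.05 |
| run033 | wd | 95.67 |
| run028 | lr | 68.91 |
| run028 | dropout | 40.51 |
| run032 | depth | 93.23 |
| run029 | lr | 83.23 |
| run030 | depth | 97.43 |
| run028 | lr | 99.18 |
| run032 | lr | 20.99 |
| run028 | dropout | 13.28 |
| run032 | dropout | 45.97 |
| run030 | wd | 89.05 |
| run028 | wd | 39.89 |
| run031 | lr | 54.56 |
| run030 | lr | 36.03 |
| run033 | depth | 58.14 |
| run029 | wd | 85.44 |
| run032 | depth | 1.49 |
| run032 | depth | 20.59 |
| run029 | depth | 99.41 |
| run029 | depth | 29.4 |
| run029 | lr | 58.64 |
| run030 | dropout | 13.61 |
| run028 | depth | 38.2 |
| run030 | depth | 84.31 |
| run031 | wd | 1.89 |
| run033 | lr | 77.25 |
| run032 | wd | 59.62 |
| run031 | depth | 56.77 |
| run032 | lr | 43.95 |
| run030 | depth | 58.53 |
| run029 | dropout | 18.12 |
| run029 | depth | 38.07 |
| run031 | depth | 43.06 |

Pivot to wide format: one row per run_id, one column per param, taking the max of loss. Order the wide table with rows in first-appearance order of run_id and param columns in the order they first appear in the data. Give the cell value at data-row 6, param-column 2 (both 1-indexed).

95.67

With rows in first-appearance order of run_id, row 6 is run_id=run033. param columns in first-appearance order: dropout, wd, lr, depth; column 2 is wd.
Long rows with run_id=run033, param=wd: max(26.45, 28.85, 95.67) = 95.67.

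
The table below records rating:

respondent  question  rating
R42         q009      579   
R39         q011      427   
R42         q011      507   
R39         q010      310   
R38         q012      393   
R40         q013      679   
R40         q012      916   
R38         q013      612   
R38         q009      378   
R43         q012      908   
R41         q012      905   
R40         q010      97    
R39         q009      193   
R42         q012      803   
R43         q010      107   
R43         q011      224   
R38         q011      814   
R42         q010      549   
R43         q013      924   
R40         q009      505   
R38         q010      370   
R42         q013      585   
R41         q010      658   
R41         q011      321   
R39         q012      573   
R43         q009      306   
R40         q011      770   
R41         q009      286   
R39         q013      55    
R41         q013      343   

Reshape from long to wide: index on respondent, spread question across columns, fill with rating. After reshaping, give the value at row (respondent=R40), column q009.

Wide layout: rows indexed by respondent, columns are the 5 distinct question values (q009, q011, q010, q012, q013).
Cell (respondent=R40, question=q009) draws from the long row where respondent=R40 and question=q009, which has rating=505.

505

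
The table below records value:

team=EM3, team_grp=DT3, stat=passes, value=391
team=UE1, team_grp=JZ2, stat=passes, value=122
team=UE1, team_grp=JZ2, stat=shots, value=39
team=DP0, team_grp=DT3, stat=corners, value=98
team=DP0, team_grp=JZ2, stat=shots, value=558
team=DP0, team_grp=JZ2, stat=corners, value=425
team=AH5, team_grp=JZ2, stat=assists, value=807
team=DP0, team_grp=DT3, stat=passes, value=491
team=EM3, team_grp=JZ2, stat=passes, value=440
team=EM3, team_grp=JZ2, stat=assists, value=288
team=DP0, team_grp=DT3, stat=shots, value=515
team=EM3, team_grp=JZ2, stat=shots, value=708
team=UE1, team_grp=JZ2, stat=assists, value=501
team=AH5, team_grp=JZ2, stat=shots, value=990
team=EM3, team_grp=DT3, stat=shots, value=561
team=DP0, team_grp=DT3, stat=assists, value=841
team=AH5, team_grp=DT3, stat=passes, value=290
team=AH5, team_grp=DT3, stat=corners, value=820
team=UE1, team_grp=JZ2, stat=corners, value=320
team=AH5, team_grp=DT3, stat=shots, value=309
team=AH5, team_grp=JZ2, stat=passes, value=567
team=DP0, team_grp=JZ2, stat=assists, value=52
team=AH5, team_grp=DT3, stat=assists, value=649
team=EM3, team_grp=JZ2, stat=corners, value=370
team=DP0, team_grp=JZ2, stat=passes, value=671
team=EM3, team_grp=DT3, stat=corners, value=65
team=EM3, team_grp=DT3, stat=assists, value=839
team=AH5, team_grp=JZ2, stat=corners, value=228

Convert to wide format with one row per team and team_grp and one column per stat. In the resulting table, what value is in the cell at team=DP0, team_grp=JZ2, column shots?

Wide layout: rows indexed by team and team_grp, columns are the 4 distinct stat values (passes, shots, corners, assists).
Cell (team=DP0, team_grp=JZ2, stat=shots) draws from the long row where team=DP0, team_grp=JZ2 and stat=shots, which has value=558.

558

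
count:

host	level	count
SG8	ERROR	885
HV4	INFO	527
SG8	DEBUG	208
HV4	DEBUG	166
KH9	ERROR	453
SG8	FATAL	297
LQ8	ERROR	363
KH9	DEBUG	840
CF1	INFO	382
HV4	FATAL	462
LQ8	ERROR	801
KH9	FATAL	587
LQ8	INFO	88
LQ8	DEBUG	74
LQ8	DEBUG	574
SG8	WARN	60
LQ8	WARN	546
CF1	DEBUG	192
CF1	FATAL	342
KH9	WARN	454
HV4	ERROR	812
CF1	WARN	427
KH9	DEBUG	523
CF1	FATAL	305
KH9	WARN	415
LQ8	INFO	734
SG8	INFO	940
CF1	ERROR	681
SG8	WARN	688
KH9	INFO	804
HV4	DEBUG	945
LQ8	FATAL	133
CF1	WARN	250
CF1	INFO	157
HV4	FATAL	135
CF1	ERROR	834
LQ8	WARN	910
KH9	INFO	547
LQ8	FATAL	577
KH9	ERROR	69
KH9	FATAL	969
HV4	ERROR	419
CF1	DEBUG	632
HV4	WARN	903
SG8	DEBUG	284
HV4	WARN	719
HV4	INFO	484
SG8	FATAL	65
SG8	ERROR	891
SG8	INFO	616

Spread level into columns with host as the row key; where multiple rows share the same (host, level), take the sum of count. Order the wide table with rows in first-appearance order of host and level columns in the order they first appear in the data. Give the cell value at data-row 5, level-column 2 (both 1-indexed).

539

With rows in first-appearance order of host, row 5 is host=CF1. level columns in first-appearance order: ERROR, INFO, DEBUG, FATAL, WARN; column 2 is INFO.
Long rows with host=CF1, level=INFO: 382 + 157 = 539.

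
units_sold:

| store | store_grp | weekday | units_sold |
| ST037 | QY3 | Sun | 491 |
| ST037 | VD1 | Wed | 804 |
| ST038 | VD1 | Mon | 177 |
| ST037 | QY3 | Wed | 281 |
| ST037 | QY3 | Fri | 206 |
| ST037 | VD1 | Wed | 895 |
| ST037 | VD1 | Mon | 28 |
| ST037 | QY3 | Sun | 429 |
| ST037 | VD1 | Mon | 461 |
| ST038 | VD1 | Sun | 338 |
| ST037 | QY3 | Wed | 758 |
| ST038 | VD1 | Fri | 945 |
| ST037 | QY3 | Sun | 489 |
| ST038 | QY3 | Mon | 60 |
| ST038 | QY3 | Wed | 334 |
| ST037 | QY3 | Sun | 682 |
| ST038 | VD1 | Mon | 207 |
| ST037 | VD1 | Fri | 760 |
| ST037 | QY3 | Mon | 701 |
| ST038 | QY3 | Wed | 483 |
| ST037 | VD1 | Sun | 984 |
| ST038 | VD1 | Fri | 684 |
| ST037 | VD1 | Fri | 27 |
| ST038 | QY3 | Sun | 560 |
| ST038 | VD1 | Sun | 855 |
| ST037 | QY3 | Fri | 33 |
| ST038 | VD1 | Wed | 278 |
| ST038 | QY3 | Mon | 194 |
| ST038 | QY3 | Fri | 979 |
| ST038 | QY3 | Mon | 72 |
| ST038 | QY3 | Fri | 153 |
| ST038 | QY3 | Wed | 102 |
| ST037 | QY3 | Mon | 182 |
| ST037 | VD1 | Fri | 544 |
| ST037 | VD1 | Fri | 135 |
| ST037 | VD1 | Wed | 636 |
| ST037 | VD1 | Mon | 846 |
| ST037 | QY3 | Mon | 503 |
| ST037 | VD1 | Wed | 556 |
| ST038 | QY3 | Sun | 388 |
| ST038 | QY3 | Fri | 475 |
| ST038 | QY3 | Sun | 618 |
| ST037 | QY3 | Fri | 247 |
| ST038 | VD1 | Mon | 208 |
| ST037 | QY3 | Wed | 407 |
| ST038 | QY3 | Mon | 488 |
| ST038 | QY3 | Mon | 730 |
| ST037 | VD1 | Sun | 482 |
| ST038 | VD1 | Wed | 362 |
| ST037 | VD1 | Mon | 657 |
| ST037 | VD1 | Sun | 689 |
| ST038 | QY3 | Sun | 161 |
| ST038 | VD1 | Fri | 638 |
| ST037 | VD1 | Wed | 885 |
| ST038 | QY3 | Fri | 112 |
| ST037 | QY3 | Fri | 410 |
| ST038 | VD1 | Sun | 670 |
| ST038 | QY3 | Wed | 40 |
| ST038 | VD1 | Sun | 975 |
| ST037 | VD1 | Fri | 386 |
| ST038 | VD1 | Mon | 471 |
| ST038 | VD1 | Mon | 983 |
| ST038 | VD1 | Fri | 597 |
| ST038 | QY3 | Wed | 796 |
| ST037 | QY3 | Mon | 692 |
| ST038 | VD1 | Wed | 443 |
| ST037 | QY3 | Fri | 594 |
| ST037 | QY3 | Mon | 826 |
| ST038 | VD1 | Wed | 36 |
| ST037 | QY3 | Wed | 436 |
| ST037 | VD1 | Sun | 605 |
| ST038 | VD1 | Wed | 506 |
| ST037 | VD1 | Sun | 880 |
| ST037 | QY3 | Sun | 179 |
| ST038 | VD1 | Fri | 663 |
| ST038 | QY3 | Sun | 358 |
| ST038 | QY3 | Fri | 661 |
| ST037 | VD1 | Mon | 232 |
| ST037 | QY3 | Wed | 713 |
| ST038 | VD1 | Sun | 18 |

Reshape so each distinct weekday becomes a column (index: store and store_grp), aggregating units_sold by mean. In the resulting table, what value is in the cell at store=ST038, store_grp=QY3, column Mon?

Rows with store=ST038, store_grp=QY3 and weekday=Mon: units_sold values are 60, 194, 72, 488, 730.
(60 + 194 + 72 + 488 + 730) / 5 = 308.80.

308.80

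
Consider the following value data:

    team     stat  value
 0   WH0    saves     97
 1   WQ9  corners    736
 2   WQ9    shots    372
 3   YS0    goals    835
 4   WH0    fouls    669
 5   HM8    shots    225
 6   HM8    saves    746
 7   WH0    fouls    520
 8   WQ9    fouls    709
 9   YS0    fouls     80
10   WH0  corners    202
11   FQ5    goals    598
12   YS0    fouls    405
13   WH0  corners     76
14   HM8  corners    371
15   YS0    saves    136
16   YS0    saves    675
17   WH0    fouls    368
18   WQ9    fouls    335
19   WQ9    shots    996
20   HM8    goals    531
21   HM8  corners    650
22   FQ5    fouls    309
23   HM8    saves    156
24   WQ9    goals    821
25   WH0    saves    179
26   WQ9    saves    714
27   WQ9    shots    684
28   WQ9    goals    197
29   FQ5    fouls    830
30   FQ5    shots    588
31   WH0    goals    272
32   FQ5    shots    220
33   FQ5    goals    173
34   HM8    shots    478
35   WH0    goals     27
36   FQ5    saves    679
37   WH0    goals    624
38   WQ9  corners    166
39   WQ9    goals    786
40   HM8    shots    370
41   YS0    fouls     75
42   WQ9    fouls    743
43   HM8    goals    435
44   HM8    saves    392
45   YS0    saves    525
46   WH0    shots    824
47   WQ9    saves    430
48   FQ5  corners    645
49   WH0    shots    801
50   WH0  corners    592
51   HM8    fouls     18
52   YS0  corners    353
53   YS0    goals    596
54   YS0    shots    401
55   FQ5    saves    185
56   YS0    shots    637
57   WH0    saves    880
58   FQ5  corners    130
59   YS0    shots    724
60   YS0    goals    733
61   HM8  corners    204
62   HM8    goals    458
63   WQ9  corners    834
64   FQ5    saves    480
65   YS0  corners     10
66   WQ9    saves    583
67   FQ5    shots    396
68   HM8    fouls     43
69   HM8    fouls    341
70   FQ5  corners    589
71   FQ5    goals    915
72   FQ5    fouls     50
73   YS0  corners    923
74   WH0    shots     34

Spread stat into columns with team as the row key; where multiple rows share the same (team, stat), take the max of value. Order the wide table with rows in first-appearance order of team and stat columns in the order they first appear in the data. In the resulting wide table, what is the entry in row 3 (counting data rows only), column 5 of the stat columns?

405

With rows in first-appearance order of team, row 3 is team=YS0. stat columns in first-appearance order: saves, corners, shots, goals, fouls; column 5 is fouls.
Long rows with team=YS0, stat=fouls: max(80, 405, 75) = 405.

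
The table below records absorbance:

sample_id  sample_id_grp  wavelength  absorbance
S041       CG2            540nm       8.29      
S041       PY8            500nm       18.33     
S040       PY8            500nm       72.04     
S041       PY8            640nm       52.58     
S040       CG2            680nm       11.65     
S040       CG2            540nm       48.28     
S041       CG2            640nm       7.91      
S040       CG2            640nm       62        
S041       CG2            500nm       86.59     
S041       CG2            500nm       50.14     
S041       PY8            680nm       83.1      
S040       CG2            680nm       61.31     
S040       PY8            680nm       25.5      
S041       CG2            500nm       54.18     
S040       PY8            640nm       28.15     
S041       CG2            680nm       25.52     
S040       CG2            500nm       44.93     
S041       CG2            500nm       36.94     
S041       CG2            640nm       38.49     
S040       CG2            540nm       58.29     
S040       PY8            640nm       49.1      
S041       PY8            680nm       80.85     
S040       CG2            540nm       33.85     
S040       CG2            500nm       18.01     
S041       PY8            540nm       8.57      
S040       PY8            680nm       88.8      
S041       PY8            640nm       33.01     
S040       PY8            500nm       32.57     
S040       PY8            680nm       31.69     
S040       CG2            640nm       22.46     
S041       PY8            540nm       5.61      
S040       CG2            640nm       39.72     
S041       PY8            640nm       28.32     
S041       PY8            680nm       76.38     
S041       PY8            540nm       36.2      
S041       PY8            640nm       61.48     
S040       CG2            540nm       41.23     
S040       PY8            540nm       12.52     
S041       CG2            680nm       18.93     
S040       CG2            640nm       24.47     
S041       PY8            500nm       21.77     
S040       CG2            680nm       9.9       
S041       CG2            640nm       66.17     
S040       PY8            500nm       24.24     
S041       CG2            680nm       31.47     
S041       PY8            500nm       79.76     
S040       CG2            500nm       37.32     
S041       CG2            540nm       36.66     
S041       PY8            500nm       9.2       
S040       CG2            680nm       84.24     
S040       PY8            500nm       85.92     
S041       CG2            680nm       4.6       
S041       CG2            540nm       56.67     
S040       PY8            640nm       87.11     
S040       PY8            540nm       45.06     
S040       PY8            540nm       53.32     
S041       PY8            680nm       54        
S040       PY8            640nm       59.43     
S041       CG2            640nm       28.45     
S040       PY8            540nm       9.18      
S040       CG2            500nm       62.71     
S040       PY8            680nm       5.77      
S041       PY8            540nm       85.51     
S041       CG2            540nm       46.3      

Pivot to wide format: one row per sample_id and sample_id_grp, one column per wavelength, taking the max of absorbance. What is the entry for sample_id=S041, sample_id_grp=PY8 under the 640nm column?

61.48

Rows with sample_id=S041, sample_id_grp=PY8 and wavelength=640nm: absorbance values are 52.58, 33.01, 28.32, 61.48.
max(52.58, 33.01, 28.32, 61.48) = 61.48.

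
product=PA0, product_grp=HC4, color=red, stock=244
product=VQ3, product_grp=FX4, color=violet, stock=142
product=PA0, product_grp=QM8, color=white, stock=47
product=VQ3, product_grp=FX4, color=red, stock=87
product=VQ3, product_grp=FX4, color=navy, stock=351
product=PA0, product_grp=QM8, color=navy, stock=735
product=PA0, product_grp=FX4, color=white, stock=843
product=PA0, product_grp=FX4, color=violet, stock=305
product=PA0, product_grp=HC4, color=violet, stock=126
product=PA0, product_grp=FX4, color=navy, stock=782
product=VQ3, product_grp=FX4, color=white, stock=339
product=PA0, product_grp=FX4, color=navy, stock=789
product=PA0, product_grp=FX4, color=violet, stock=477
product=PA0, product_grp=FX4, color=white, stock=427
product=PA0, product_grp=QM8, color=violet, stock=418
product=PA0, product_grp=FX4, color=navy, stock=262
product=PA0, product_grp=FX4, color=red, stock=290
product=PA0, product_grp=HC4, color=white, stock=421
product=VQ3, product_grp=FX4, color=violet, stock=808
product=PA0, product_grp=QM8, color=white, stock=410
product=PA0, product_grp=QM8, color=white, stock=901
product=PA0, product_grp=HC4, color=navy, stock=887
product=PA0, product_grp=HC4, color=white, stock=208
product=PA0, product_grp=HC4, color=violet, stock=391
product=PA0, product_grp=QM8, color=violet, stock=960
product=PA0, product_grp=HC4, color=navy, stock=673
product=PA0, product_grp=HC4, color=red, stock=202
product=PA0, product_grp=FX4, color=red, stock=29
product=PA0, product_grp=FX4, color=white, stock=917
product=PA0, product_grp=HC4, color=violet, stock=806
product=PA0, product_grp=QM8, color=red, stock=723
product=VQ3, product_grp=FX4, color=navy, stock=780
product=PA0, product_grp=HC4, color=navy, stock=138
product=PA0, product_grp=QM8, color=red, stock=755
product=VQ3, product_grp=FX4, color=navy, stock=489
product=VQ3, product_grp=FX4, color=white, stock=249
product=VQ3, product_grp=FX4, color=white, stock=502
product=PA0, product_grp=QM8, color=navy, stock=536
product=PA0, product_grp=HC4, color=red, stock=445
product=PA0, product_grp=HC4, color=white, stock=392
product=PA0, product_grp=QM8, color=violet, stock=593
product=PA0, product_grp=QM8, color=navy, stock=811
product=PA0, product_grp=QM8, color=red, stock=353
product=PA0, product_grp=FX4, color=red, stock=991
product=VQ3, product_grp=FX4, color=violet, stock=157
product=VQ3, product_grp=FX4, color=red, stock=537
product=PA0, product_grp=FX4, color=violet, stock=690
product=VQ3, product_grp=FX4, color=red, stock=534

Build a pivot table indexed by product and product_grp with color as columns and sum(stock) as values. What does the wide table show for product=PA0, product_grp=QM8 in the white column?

Rows with product=PA0, product_grp=QM8 and color=white: stock values are 47, 410, 901.
47 + 410 + 901 = 1358.

1358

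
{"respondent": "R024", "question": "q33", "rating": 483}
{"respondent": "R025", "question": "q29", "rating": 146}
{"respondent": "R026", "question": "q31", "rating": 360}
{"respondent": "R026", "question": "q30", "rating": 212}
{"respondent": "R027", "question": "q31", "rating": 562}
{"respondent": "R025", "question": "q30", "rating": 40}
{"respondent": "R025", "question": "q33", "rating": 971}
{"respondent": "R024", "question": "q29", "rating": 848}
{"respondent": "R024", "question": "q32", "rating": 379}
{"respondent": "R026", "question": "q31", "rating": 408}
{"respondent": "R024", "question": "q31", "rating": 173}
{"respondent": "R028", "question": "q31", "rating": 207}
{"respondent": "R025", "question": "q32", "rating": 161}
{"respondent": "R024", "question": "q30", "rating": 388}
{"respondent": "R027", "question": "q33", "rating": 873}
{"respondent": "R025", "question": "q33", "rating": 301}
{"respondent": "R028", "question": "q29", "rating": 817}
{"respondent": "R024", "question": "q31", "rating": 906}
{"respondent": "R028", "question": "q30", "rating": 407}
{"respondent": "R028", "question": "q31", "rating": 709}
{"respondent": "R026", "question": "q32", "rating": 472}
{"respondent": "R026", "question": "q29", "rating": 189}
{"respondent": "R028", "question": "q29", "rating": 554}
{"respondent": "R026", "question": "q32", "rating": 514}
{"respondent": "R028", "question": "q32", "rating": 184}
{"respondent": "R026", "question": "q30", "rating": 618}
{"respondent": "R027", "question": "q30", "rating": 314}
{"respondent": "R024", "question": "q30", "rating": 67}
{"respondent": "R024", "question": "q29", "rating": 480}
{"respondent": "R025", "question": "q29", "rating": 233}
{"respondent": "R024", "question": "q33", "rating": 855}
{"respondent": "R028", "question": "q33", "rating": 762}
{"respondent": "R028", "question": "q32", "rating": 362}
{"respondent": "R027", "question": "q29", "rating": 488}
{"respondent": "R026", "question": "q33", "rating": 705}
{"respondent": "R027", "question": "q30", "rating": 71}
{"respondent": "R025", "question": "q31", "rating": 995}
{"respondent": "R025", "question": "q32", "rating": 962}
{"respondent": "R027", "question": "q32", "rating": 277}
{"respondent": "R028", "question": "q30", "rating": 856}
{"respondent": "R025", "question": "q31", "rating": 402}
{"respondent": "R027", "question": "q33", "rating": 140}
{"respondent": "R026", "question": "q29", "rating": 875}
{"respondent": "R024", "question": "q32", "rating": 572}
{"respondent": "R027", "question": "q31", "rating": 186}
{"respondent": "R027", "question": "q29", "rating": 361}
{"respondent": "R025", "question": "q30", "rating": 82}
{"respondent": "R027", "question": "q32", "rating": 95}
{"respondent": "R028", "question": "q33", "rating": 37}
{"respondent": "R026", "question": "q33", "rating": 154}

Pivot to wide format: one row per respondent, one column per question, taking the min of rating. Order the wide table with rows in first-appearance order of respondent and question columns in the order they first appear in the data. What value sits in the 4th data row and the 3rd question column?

With rows in first-appearance order of respondent, row 4 is respondent=R027. question columns in first-appearance order: q33, q29, q31, q30, q32; column 3 is q31.
Long rows with respondent=R027, question=q31: min(562, 186) = 186.

186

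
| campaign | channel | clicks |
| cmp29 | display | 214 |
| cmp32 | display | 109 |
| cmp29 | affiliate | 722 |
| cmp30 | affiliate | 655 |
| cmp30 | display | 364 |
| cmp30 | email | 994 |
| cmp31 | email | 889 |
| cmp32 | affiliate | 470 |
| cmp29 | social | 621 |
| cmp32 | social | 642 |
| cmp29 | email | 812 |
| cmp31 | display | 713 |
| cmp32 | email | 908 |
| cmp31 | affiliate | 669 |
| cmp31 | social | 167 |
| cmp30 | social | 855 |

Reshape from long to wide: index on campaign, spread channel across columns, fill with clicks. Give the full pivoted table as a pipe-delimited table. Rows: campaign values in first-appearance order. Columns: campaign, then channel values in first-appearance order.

Columns: campaign plus the 4 distinct channel values (display, affiliate, email, social).
For example, row cmp29 column display takes clicks=214 from the long row (cmp29, display).

| campaign | display | affiliate | email | social |
| cmp29 | 214 | 722 | 812 | 621 |
| cmp32 | 109 | 470 | 908 | 642 |
| cmp30 | 364 | 655 | 994 | 855 |
| cmp31 | 713 | 669 | 889 | 167 |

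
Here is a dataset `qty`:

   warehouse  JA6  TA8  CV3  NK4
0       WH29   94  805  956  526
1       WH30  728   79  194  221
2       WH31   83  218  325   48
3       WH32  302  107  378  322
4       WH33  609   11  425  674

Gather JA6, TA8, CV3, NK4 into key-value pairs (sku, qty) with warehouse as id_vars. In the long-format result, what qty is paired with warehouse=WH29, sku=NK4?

526

Unpivoting turns each (warehouse, wide-column) pair into one long row.
The wide cell at row WH29, column NK4 holds 526, so the long row (WH29, NK4) has qty=526.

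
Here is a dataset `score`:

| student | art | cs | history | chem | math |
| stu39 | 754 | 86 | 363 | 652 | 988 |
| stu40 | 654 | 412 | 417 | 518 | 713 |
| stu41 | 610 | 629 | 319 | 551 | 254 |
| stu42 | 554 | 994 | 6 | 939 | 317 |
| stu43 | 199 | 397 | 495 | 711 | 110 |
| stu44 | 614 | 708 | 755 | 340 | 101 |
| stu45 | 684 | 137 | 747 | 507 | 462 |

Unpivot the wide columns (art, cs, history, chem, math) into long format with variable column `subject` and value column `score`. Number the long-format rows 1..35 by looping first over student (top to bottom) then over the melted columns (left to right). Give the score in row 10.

713

35 rows total (7 × 5). Row 10: index ⌊(10-1)/5⌋ = 1 into student → stu40; (10-1) mod 5 = 4 into the melted columns → math.
So row 10 is (stu40, math, 713); score = 713.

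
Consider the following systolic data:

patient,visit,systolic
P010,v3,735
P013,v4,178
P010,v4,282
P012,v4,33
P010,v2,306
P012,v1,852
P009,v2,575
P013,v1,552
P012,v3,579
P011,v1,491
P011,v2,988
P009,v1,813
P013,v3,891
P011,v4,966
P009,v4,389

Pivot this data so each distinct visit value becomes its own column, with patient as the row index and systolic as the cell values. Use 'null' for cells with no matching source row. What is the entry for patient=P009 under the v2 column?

575

The long row with patient=P009, visit=v2 has systolic=575.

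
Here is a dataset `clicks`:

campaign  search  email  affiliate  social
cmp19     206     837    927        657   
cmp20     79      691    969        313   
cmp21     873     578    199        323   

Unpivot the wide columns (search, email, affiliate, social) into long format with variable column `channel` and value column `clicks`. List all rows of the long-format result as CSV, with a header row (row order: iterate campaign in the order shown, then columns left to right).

Each (campaign, column) pair becomes one row: 3 × 4 = 12 rows.
For example, (cmp19, search) → clicks=206.

campaign,channel,clicks
cmp19,search,206
cmp19,email,837
cmp19,affiliate,927
cmp19,social,657
cmp20,search,79
cmp20,email,691
cmp20,affiliate,969
cmp20,social,313
cmp21,search,873
cmp21,email,578
cmp21,affiliate,199
cmp21,social,323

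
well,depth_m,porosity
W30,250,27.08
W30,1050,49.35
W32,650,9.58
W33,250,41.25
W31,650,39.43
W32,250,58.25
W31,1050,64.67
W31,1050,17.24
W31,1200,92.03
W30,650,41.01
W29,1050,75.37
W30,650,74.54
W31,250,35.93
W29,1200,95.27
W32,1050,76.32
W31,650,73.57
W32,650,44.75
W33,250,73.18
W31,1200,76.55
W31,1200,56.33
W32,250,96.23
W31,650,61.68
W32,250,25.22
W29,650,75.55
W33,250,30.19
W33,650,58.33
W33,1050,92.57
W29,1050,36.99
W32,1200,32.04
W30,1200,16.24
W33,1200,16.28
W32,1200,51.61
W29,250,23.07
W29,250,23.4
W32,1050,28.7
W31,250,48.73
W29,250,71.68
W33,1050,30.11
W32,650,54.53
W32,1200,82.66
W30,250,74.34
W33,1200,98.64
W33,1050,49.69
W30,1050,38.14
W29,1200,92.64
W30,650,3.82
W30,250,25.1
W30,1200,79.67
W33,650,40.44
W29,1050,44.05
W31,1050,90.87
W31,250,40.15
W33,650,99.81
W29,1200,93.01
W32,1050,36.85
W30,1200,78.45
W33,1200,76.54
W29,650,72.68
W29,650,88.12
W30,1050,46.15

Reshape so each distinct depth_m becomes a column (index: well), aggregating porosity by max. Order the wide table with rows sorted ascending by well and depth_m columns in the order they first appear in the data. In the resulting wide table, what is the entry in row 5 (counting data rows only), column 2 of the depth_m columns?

92.57

With rows sorted ascending by well, row 5 is well=W33. depth_m columns in first-appearance order: 250, 1050, 650, 1200; column 2 is 1050.
Long rows with well=W33, depth_m=1050: max(92.57, 30.11, 49.69) = 92.57.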